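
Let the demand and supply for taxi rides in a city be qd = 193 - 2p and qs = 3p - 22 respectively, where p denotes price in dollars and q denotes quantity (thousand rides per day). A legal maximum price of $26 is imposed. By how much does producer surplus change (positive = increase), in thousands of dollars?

Setting quantity demanded equal to quantity supplied, 193 - 2p = 3p - 22, gives p* = 43 and q* = 107.
Since 26 < 43, the ceiling is binding.
At p = 26: qd = 193 - 2·26 = 141 and qs = 3·26 - 22 = 56.
Producer surplus without the control is ½ · (43 - 22/3) · 107 = 11449/6.
With the ceiling, producers sell 56 units at 26, so PS = ½ · (26 - 22/3) · 56 = 1568/3.
Change in producer surplus = 1568/3 - 11449/6 = -1385.5.

-1385.5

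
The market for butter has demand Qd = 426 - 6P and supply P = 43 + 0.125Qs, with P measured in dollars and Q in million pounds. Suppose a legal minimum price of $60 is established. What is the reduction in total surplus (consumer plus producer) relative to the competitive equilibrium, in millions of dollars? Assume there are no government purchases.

131.25

Rearranging supply gives Qs = 8P - 344. Equilibrium: 426 - 6P = 8P - 344, so 770 = 14P and P* = 55, Q* = 96.
The floor of 60 is above the equilibrium price 55, so it binds.
At P = 60: Qd = 426 - 6·60 = 66 and Qs = 8·60 - 344 = 136.
Quantity traded falls to 66. At Q = 66 the demand price is (426 - 66)/6 = 60 and the supply price is (344 + 66)/8 = 51.25.
Deadweight loss = ½ · (60 - 51.25) · (96 - 66) = ½ · 8.75 · 30 = 131.25.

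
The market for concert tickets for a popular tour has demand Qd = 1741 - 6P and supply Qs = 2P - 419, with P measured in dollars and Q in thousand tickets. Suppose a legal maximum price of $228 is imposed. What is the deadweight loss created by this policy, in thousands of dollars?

Without the control the market clears where 1741 - 6P = 2P - 419, i.e. P* = 270 and Q* = 121.
Since 228 < 270, the ceiling is binding.
At P = 228: Qd = 1741 - 6·228 = 373 and Qs = 2·228 - 419 = 37.
Quantity traded falls to 37. At Q = 37 the demand price is (1741 - 37)/6 = 284 and the supply price is (419 + 37)/2 = 228.
Deadweight loss = ½ · (284 - 228) · (121 - 37) = ½ · 56 · 84 = 2352.

2352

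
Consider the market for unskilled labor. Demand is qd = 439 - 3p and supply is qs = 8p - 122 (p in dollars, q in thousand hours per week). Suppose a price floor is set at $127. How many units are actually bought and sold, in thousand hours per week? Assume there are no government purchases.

Setting quantity demanded equal to quantity supplied, 439 - 3p = 8p - 122, gives p* = 51 and q* = 286.
The floor of 127 is above the equilibrium price 51, so it binds.
At p = 127: qd = 439 - 3·127 = 58 and qs = 8·127 - 122 = 894.
The quantity actually transacted is the short side, demand: 58.

58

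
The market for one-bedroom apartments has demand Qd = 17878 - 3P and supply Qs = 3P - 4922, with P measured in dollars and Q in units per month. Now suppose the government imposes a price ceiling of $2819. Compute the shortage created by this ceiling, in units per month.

Setting quantity demanded equal to quantity supplied, 17878 - 3P = 3P - 4922, gives P* = 3800 and Q* = 6478.
Because the ceiling (2819) lies below the market-clearing price, it is binding.
At P = 2819: Qd = 17878 - 3·2819 = 9421 and Qs = 3·2819 - 4922 = 3535.
Shortage = Qd - Qs = 9421 - 3535 = 5886.

5886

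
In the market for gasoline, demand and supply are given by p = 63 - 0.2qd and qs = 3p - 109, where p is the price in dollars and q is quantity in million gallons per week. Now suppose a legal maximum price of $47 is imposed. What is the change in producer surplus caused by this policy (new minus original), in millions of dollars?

Rearranging demand gives qd = 315 - 5p. Without the control the market clears where 315 - 5p = 3p - 109, i.e. p* = 53 and q* = 50.
Since 47 < 53, the ceiling is binding.
At p = 47: qd = 315 - 5·47 = 80 and qs = 3·47 - 109 = 32.
Producer surplus without the control is ½ · (53 - 109/3) · 50 = 1250/3.
With the ceiling, producers sell 32 units at 47, so PS = ½ · (47 - 109/3) · 32 = 512/3.
Change in producer surplus = 512/3 - 1250/3 = -246.

-246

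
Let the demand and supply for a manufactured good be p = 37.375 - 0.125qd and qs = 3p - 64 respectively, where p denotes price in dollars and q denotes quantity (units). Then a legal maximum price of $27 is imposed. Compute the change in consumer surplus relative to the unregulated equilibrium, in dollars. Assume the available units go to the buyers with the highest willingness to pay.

81.75

Rearranging demand gives qd = 299 - 8p. Without the control the market clears where 299 - 8p = 3p - 64, i.e. p* = 33 and q* = 35.
Because the ceiling (27) lies below the market-clearing price, it is binding.
At p = 27: qd = 299 - 8·27 = 83 and qs = 3·27 - 64 = 17.
Consumer surplus without the control is ½ · (37.375 - 33) · 35 = 76.5625.
With the ceiling, 17 units are sold at 27 (assume they go to the highest-value buyers). The demand price at q = 17 is 35.25, so CS = ½ · [(37.375 - 27) + (35.25 - 27)] · 17 = 158.3125.
Change in consumer surplus = 158.3125 - 76.5625 = 81.75.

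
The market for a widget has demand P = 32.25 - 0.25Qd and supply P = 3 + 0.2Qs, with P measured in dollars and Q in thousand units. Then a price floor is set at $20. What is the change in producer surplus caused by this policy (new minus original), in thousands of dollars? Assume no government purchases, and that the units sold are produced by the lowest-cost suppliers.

170.4

Rearranging demand gives Qd = 129 - 4P; rearranging supply gives Qs = 5P - 15. Setting quantity demanded equal to quantity supplied, 129 - 4P = 5P - 15, gives P* = 16 and Q* = 65.
The floor of 20 is above the equilibrium price 16, so it binds.
At P = 20: Qd = 129 - 4·20 = 49 and Qs = 5·20 - 15 = 85.
Producer surplus without the control is ½ · (16 - 3) · 65 = 422.5.
With the floor, 49 units are sold at 20. The supply price at Q = 49 is 12.8, so PS = ½ · [(20 - 3) + (20 - 12.8)] · 49 = 592.9.
Change in producer surplus = 592.9 - 422.5 = 170.4.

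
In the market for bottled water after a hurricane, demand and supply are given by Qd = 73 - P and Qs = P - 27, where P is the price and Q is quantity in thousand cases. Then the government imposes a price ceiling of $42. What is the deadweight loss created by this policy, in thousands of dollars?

64

Without the control the market clears where 73 - P = P - 27, i.e. P* = 50 and Q* = 23.
Because the ceiling (42) lies below the market-clearing price, it is binding.
At P = 42: Qd = 73 - 42 = 31 and Qs = 42 - 27 = 15.
Quantity traded falls to 15. At Q = 15 the demand price is 73 - 15 = 58 and the supply price is 27 + 15 = 42.
Deadweight loss = ½ · (58 - 42) · (23 - 15) = ½ · 16 · 8 = 64.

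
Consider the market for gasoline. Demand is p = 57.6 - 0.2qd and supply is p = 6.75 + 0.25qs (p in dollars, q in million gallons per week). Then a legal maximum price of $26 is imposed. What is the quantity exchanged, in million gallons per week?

77

Rearranging demand gives qd = 288 - 5p; rearranging supply gives qs = 4p - 27. Setting quantity demanded equal to quantity supplied, 288 - 5p = 4p - 27, gives p* = 35 and q* = 113.
Because the ceiling (26) lies below the market-clearing price, it is binding.
At p = 26: qd = 288 - 5·26 = 158 and qs = 4·26 - 27 = 77.
The quantity actually transacted is the short side, supply: 77.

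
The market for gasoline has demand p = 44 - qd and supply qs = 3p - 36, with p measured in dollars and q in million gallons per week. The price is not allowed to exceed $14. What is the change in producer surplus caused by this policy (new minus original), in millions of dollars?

-90

Rearranging demand gives qd = 44 - p. Equilibrium: 44 - p = 3p - 36, so 80 = 4p and p* = 20, q* = 24.
The ceiling of 14 is below the equilibrium price 20, so it binds.
At p = 14: qd = 44 - 14 = 30 and qs = 3·14 - 36 = 6.
Producer surplus without the control is ½ · (20 - 12) · 24 = 96.
With the ceiling, producers sell 6 units at 14, so PS = ½ · (14 - 12) · 6 = 6.
Change in producer surplus = 6 - 96 = -90.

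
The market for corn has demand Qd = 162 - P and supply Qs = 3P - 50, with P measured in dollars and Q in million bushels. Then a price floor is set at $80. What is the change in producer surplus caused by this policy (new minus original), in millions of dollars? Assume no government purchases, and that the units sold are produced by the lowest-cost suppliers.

2092.5

Without the control the market clears where 162 - P = 3P - 50, i.e. P* = 53 and Q* = 109.
The floor of 80 is above the equilibrium price 53, so it binds.
At P = 80: Qd = 162 - 80 = 82 and Qs = 3·80 - 50 = 190.
Producer surplus without the control is ½ · (53 - 50/3) · 109 = 11881/6.
With the floor, 82 units are sold at 80. The supply price at Q = 82 is 44, so PS = ½ · [(80 - 50/3) + (80 - 44)] · 82 = 12218/3.
Change in producer surplus = 12218/3 - 11881/6 = 2092.5.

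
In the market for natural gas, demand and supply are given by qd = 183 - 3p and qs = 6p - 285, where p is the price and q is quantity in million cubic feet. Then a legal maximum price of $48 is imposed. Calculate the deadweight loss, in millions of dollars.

In a free market, 183 - 3p = 6p - 285 gives the equilibrium p* = 52, q* = 27.
The ceiling of 48 is below the equilibrium price 52, so it binds.
At p = 48: qd = 183 - 3·48 = 39 and qs = 6·48 - 285 = 3.
Quantity traded falls to 3. At q = 3 the demand price is (183 - 3)/3 = 60 and the supply price is (285 + 3)/6 = 48.
Deadweight loss = ½ · (60 - 48) · (27 - 3) = ½ · 12 · 24 = 144.

144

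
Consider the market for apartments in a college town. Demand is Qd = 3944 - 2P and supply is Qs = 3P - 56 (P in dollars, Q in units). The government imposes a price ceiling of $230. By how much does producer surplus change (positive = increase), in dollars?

-848730

In a free market, 3944 - 2P = 3P - 56 gives the equilibrium P* = 800, Q* = 2344.
The ceiling of 230 is below the equilibrium price 800, so it binds.
At P = 230: Qd = 3944 - 2·230 = 3484 and Qs = 3·230 - 56 = 634.
Producer surplus without the control is ½ · (800 - 56/3) · 2344 = 2747168/3.
With the ceiling, producers sell 634 units at 230, so PS = ½ · (230 - 56/3) · 634 = 200978/3.
Change in producer surplus = 200978/3 - 2747168/3 = -848730.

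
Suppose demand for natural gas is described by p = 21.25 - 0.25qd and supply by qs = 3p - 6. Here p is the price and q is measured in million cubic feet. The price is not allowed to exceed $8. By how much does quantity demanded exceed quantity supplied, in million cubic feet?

35

Rearranging demand gives qd = 85 - 4p. Setting quantity demanded equal to quantity supplied, 85 - 4p = 3p - 6, gives p* = 13 and q* = 33.
Because the ceiling (8) lies below the market-clearing price, it is binding.
At p = 8: qd = 85 - 4·8 = 53 and qs = 3·8 - 6 = 18.
Shortage = qd - qs = 53 - 18 = 35.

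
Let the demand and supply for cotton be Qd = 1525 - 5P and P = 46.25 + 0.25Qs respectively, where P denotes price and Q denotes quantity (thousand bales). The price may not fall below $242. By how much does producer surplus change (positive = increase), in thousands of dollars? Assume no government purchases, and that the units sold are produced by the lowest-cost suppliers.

Rearranging supply gives Qs = 4P - 185. Setting quantity demanded equal to quantity supplied, 1525 - 5P = 4P - 185, gives P* = 190 and Q* = 575.
Because the floor (242) lies above the market-clearing price, it is binding.
At P = 242: Qd = 1525 - 5·242 = 315 and Qs = 4·242 - 185 = 783.
Producer surplus without the control is ½ · (190 - 46.25) · 575 = 41328.125.
With the floor, 315 units are sold at 242. The supply price at Q = 315 is 125, so PS = ½ · [(242 - 46.25) + (242 - 125)] · 315 = 49258.125.
Change in producer surplus = 49258.125 - 41328.125 = 7930.

7930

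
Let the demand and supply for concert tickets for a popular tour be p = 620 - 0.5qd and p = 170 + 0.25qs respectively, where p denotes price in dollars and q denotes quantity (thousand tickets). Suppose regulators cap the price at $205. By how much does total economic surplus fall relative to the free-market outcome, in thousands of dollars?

79350

Rearranging demand gives qd = 1240 - 2p; rearranging supply gives qs = 4p - 680. In a free market, 1240 - 2p = 4p - 680 gives the equilibrium p* = 320, q* = 600.
The ceiling of 205 is below the equilibrium price 320, so it binds.
At p = 205: qd = 1240 - 2·205 = 830 and qs = 4·205 - 680 = 140.
Quantity traded falls to 140. At q = 140 the demand price is (1240 - 140)/2 = 550 and the supply price is (680 + 140)/4 = 205.
Deadweight loss = ½ · (550 - 205) · (600 - 140) = ½ · 345 · 460 = 79350.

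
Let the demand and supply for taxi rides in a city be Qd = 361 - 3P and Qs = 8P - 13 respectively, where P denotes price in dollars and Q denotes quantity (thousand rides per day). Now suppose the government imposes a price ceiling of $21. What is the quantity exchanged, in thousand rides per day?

155

Setting quantity demanded equal to quantity supplied, 361 - 3P = 8P - 13, gives P* = 34 and Q* = 259.
Because the ceiling (21) lies below the market-clearing price, it is binding.
At P = 21: Qd = 361 - 3·21 = 298 and Qs = 8·21 - 13 = 155.
The quantity actually transacted is the short side, supply: 155.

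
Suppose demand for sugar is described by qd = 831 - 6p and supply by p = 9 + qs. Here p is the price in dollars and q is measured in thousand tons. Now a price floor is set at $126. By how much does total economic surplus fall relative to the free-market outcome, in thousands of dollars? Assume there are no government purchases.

756

Rearranging supply gives qs = p - 9. Setting quantity demanded equal to quantity supplied, 831 - 6p = p - 9, gives p* = 120 and q* = 111.
Because the floor (126) lies above the market-clearing price, it is binding.
At p = 126: qd = 831 - 6·126 = 75 and qs = 126 - 9 = 117.
Quantity traded falls to 75. At q = 75 the demand price is (831 - 75)/6 = 126 and the supply price is 9 + 75 = 84.
Deadweight loss = ½ · (126 - 84) · (111 - 75) = ½ · 42 · 36 = 756.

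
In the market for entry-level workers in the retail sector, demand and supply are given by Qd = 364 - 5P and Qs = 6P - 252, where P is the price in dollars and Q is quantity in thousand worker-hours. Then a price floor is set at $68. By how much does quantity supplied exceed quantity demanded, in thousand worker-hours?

132

Setting quantity demanded equal to quantity supplied, 364 - 5P = 6P - 252, gives P* = 56 and Q* = 84.
Because the floor (68) lies above the market-clearing price, it is binding.
At P = 68: Qd = 364 - 5·68 = 24 and Qs = 6·68 - 252 = 156.
Surplus = Qs - Qd = 156 - 24 = 132.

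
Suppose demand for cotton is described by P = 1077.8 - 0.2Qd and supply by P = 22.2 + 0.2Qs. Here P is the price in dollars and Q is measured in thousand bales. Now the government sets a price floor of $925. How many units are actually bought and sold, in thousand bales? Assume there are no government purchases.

764

Rearranging demand gives Qd = 5389 - 5P; rearranging supply gives Qs = 5P - 111. Equilibrium: 5389 - 5P = 5P - 111, so 5500 = 10P and P* = 550, Q* = 2639.
The floor of 925 is above the equilibrium price 550, so it binds.
At P = 925: Qd = 5389 - 5·925 = 764 and Qs = 5·925 - 111 = 4514.
The quantity actually transacted is the short side, demand: 764.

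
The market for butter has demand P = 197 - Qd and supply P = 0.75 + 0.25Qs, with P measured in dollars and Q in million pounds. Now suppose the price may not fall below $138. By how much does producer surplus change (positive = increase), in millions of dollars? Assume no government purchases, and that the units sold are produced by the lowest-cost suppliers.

Rearranging demand gives Qd = 197 - P; rearranging supply gives Qs = 4P - 3. Without the control the market clears where 197 - P = 4P - 3, i.e. P* = 40 and Q* = 157.
Since 138 > 40, the floor is binding.
At P = 138: Qd = 197 - 138 = 59 and Qs = 4·138 - 3 = 549.
Producer surplus without the control is ½ · (40 - 0.75) · 157 = 3081.125.
With the floor, 59 units are sold at 138. The supply price at Q = 59 is 15.5, so PS = ½ · [(138 - 0.75) + (138 - 15.5)] · 59 = 7662.625.
Change in producer surplus = 7662.625 - 3081.125 = 4581.5.

4581.5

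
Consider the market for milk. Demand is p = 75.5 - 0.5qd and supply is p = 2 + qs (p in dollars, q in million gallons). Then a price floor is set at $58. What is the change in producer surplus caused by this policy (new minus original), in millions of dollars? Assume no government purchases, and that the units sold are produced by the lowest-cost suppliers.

147

Rearranging demand gives qd = 151 - 2p; rearranging supply gives qs = p - 2. Equilibrium: 151 - 2p = p - 2, so 153 = 3p and p* = 51, q* = 49.
Since 58 > 51, the floor is binding.
At p = 58: qd = 151 - 2·58 = 35 and qs = 58 - 2 = 56.
Producer surplus without the control is ½ · (51 - 2) · 49 = 1200.5.
With the floor, 35 units are sold at 58. The supply price at q = 35 is 37, so PS = ½ · [(58 - 2) + (58 - 37)] · 35 = 1347.5.
Change in producer surplus = 1347.5 - 1200.5 = 147.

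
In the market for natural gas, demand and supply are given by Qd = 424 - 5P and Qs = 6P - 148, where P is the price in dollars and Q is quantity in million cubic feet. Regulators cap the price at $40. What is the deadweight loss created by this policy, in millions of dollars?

950.4

Setting quantity demanded equal to quantity supplied, 424 - 5P = 6P - 148, gives P* = 52 and Q* = 164.
Because the ceiling (40) lies below the market-clearing price, it is binding.
At P = 40: Qd = 424 - 5·40 = 224 and Qs = 6·40 - 148 = 92.
Quantity traded falls to 92. At Q = 92 the demand price is (424 - 92)/5 = 66.4 and the supply price is (148 + 92)/6 = 40.
Deadweight loss = ½ · (66.4 - 40) · (164 - 92) = ½ · 26.4 · 72 = 950.4.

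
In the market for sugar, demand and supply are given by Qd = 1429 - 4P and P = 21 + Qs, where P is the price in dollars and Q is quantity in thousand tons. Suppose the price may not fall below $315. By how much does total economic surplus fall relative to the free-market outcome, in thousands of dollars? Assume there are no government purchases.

Rearranging supply gives Qs = P - 21. In a free market, 1429 - 4P = P - 21 gives the equilibrium P* = 290, Q* = 269.
Since 315 > 290, the floor is binding.
At P = 315: Qd = 1429 - 4·315 = 169 and Qs = 315 - 21 = 294.
Quantity traded falls to 169. At Q = 169 the demand price is (1429 - 169)/4 = 315 and the supply price is 21 + 169 = 190.
Deadweight loss = ½ · (315 - 190) · (269 - 169) = ½ · 125 · 100 = 6250.

6250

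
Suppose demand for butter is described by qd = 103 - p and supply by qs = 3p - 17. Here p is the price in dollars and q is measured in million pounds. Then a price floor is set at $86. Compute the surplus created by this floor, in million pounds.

Setting quantity demanded equal to quantity supplied, 103 - p = 3p - 17, gives p* = 30 and q* = 73.
Since 86 > 30, the floor is binding.
At p = 86: qd = 103 - 86 = 17 and qs = 3·86 - 17 = 241.
Surplus = qs - qd = 241 - 17 = 224.

224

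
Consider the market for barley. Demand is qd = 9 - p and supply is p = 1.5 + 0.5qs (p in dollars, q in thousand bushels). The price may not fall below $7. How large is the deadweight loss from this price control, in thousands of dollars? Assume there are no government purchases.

Rearranging supply gives qs = 2p - 3. Setting quantity demanded equal to quantity supplied, 9 - p = 2p - 3, gives p* = 4 and q* = 5.
Because the floor (7) lies above the market-clearing price, it is binding.
At p = 7: qd = 9 - 7 = 2 and qs = 2·7 - 3 = 11.
Quantity traded falls to 2. At q = 2 the demand price is 9 - 2 = 7 and the supply price is (3 + 2)/2 = 2.5.
Deadweight loss = ½ · (7 - 2.5) · (5 - 2) = ½ · 4.5 · 3 = 6.75.

6.75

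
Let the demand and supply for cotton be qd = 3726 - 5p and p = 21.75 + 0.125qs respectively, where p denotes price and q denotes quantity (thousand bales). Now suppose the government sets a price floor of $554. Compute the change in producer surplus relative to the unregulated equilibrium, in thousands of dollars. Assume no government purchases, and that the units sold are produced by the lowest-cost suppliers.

Rearranging supply gives qs = 8p - 174. In a free market, 3726 - 5p = 8p - 174 gives the equilibrium p* = 300, q* = 2226.
Since 554 > 300, the floor is binding.
At p = 554: qd = 3726 - 5·554 = 956 and qs = 8·554 - 174 = 4258.
Producer surplus without the control is ½ · (300 - 21.75) · 2226 = 309692.25.
With the floor, 956 units are sold at 554. The supply price at q = 956 is 141.25, so PS = ½ · [(554 - 21.75) + (554 - 141.25)] · 956 = 451710.
Change in producer surplus = 451710 - 309692.25 = 142017.75.

142017.75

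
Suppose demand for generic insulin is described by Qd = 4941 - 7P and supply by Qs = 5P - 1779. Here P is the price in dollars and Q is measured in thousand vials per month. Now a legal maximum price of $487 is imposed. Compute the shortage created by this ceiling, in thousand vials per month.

Without the control the market clears where 4941 - 7P = 5P - 1779, i.e. P* = 560 and Q* = 1021.
The ceiling of 487 is below the equilibrium price 560, so it binds.
At P = 487: Qd = 4941 - 7·487 = 1532 and Qs = 5·487 - 1779 = 656.
Shortage = Qd - Qs = 1532 - 656 = 876.

876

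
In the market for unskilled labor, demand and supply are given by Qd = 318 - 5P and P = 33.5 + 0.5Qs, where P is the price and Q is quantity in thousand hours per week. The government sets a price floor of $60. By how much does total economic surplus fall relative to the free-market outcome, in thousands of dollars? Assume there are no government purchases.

Rearranging supply gives Qs = 2P - 67. Setting quantity demanded equal to quantity supplied, 318 - 5P = 2P - 67, gives P* = 55 and Q* = 43.
Since 60 > 55, the floor is binding.
At P = 60: Qd = 318 - 5·60 = 18 and Qs = 2·60 - 67 = 53.
Quantity traded falls to 18. At Q = 18 the demand price is (318 - 18)/5 = 60 and the supply price is (67 + 18)/2 = 42.5.
Deadweight loss = ½ · (60 - 42.5) · (43 - 18) = ½ · 17.5 · 25 = 218.75.

218.75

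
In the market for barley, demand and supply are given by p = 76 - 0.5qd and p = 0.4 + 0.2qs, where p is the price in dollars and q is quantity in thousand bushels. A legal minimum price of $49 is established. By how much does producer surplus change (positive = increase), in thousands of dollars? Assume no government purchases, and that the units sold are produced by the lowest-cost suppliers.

Rearranging demand gives qd = 152 - 2p; rearranging supply gives qs = 5p - 2. In a free market, 152 - 2p = 5p - 2 gives the equilibrium p* = 22, q* = 108.
Since 49 > 22, the floor is binding.
At p = 49: qd = 152 - 2·49 = 54 and qs = 5·49 - 2 = 243.
Producer surplus without the control is ½ · (22 - 0.4) · 108 = 1166.4.
With the floor, 54 units are sold at 49. The supply price at q = 54 is 11.2, so PS = ½ · [(49 - 0.4) + (49 - 11.2)] · 54 = 2332.8.
Change in producer surplus = 2332.8 - 1166.4 = 1166.4.

1166.4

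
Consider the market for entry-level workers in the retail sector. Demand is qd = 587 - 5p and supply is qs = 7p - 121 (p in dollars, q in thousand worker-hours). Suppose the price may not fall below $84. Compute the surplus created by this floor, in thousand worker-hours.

In a free market, 587 - 5p = 7p - 121 gives the equilibrium p* = 59, q* = 292.
The floor of 84 is above the equilibrium price 59, so it binds.
At p = 84: qd = 587 - 5·84 = 167 and qs = 7·84 - 121 = 467.
Surplus = qs - qd = 467 - 167 = 300.

300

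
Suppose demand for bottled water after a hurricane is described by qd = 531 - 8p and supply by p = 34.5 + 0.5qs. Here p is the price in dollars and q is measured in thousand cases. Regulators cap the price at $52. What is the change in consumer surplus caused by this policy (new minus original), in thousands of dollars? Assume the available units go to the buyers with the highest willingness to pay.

264

Rearranging supply gives qs = 2p - 69. In a free market, 531 - 8p = 2p - 69 gives the equilibrium p* = 60, q* = 51.
The ceiling of 52 is below the equilibrium price 60, so it binds.
At p = 52: qd = 531 - 8·52 = 115 and qs = 2·52 - 69 = 35.
Consumer surplus without the control is ½ · (66.375 - 60) · 51 = 162.5625.
With the ceiling, 35 units are sold at 52 (assume they go to the highest-value buyers). The demand price at q = 35 is 62, so CS = ½ · [(66.375 - 52) + (62 - 52)] · 35 = 426.5625.
Change in consumer surplus = 426.5625 - 162.5625 = 264.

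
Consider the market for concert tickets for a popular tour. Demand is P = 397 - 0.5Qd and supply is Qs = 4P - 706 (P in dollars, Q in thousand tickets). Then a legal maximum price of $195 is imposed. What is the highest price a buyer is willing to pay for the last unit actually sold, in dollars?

360

Rearranging demand gives Qd = 794 - 2P. Setting quantity demanded equal to quantity supplied, 794 - 2P = 4P - 706, gives P* = 250 and Q* = 294.
Since 195 < 250, the ceiling is binding.
At P = 195: Qd = 794 - 2·195 = 404 and Qs = 4·195 - 706 = 74.
Only 74 units reach the market. On the demand curve, the marginal buyer's willingness to pay at Q = 74 is (794 - 74)/2 = 360.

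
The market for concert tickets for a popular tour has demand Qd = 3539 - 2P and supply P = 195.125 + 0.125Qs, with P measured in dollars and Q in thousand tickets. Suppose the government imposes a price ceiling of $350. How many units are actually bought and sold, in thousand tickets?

1239

Rearranging supply gives Qs = 8P - 1561. In a free market, 3539 - 2P = 8P - 1561 gives the equilibrium P* = 510, Q* = 2519.
Because the ceiling (350) lies below the market-clearing price, it is binding.
At P = 350: Qd = 3539 - 2·350 = 2839 and Qs = 8·350 - 1561 = 1239.
The quantity actually transacted is the short side, supply: 1239.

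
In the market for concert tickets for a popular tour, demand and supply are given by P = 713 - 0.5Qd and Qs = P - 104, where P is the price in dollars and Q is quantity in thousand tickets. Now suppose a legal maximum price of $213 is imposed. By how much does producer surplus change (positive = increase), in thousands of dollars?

-76477.5

Rearranging demand gives Qd = 1426 - 2P. In a free market, 1426 - 2P = P - 104 gives the equilibrium P* = 510, Q* = 406.
The ceiling of 213 is below the equilibrium price 510, so it binds.
At P = 213: Qd = 1426 - 2·213 = 1000 and Qs = 213 - 104 = 109.
Producer surplus without the control is ½ · (510 - 104) · 406 = 82418.
With the ceiling, producers sell 109 units at 213, so PS = ½ · (213 - 104) · 109 = 5940.5.
Change in producer surplus = 5940.5 - 82418 = -76477.5.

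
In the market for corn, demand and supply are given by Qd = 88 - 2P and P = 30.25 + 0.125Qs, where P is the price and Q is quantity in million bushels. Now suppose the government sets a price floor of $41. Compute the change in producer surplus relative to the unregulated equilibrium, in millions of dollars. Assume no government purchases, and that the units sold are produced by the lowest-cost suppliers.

32

Rearranging supply gives Qs = 8P - 242. Without the control the market clears where 88 - 2P = 8P - 242, i.e. P* = 33 and Q* = 22.
Because the floor (41) lies above the market-clearing price, it is binding.
At P = 41: Qd = 88 - 2·41 = 6 and Qs = 8·41 - 242 = 86.
Producer surplus without the control is ½ · (33 - 30.25) · 22 = 30.25.
With the floor, 6 units are sold at 41. The supply price at Q = 6 is 31, so PS = ½ · [(41 - 30.25) + (41 - 31)] · 6 = 62.25.
Change in producer surplus = 62.25 - 30.25 = 32.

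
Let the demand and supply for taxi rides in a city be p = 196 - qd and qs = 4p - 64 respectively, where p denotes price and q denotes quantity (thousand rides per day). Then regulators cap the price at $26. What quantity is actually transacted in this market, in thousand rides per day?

Rearranging demand gives qd = 196 - p. Setting quantity demanded equal to quantity supplied, 196 - p = 4p - 64, gives p* = 52 and q* = 144.
Because the ceiling (26) lies below the market-clearing price, it is binding.
At p = 26: qd = 196 - 26 = 170 and qs = 4·26 - 64 = 40.
The quantity actually transacted is the short side, supply: 40.

40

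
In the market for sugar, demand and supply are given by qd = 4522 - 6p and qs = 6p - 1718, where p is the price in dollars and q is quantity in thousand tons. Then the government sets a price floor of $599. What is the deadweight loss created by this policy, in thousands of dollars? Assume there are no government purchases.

37446

Setting quantity demanded equal to quantity supplied, 4522 - 6p = 6p - 1718, gives p* = 520 and q* = 1402.
Since 599 > 520, the floor is binding.
At p = 599: qd = 4522 - 6·599 = 928 and qs = 6·599 - 1718 = 1876.
Quantity traded falls to 928. At q = 928 the demand price is (4522 - 928)/6 = 599 and the supply price is (1718 + 928)/6 = 441.
Deadweight loss = ½ · (599 - 441) · (1402 - 928) = ½ · 158 · 474 = 37446.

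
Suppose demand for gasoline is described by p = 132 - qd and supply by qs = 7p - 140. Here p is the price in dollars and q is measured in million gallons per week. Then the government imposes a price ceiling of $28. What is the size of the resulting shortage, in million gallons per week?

48

Rearranging demand gives qd = 132 - p. In a free market, 132 - p = 7p - 140 gives the equilibrium p* = 34, q* = 98.
Since 28 < 34, the ceiling is binding.
At p = 28: qd = 132 - 28 = 104 and qs = 7·28 - 140 = 56.
Shortage = qd - qs = 104 - 56 = 48.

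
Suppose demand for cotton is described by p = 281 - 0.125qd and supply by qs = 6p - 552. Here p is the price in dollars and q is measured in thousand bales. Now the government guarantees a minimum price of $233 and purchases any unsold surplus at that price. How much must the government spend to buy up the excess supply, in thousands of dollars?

107646

Rearranging demand gives qd = 2248 - 8p. Setting quantity demanded equal to quantity supplied, 2248 - 8p = 6p - 552, gives p* = 200 and q* = 648.
Since 233 > 200, the floor is binding.
At p = 233: qd = 2248 - 8·233 = 384 and qs = 6·233 - 552 = 846.
Surplus = qs - qd = 462.
Government expenditure = surplus × support price = 462 × 233 = 107646.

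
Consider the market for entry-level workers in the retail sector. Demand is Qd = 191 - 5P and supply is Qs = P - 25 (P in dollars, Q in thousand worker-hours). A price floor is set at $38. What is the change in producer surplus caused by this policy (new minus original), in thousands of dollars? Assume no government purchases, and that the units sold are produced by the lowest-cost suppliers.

-48

Setting quantity demanded equal to quantity supplied, 191 - 5P = P - 25, gives P* = 36 and Q* = 11.
The floor of 38 is above the equilibrium price 36, so it binds.
At P = 38: Qd = 191 - 5·38 = 1 and Qs = 38 - 25 = 13.
Producer surplus without the control is ½ · (36 - 25) · 11 = 60.5.
With the floor, 1 units are sold at 38. The supply price at Q = 1 is 26, so PS = ½ · [(38 - 25) + (38 - 26)] · 1 = 12.5.
Change in producer surplus = 12.5 - 60.5 = -48.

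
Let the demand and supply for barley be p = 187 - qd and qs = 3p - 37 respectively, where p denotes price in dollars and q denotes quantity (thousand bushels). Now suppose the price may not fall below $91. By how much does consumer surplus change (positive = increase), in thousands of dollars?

Rearranging demand gives qd = 187 - p. Setting quantity demanded equal to quantity supplied, 187 - p = 3p - 37, gives p* = 56 and q* = 131.
The floor of 91 is above the equilibrium price 56, so it binds.
At p = 91: qd = 187 - 91 = 96 and qs = 3·91 - 37 = 236.
Consumer surplus without the control is ½ · (187 - 56) · 131 = 8580.5.
With the floor, consumers buy 96 units at 91, so CS = ½ · (187 - 91) · 96 = 4608.
Change in consumer surplus = 4608 - 8580.5 = -3972.5.

-3972.5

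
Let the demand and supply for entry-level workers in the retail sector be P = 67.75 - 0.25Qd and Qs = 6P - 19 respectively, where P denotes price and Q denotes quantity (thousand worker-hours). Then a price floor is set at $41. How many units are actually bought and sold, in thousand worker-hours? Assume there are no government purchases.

Rearranging demand gives Qd = 271 - 4P. Without the control the market clears where 271 - 4P = 6P - 19, i.e. P* = 29 and Q* = 155.
The floor of 41 is above the equilibrium price 29, so it binds.
At P = 41: Qd = 271 - 4·41 = 107 and Qs = 6·41 - 19 = 227.
The quantity actually transacted is the short side, demand: 107.

107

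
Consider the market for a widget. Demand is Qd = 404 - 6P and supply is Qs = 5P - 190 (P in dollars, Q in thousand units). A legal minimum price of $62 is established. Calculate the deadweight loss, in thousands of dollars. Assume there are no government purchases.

422.4

Without the control the market clears where 404 - 6P = 5P - 190, i.e. P* = 54 and Q* = 80.
Since 62 > 54, the floor is binding.
At P = 62: Qd = 404 - 6·62 = 32 and Qs = 5·62 - 190 = 120.
Quantity traded falls to 32. At Q = 32 the demand price is (404 - 32)/6 = 62 and the supply price is (190 + 32)/5 = 44.4.
Deadweight loss = ½ · (62 - 44.4) · (80 - 32) = ½ · 17.6 · 48 = 422.4.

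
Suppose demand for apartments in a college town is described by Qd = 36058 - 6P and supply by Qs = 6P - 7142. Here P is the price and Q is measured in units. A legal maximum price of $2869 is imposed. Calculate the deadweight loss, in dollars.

3206166

Without the control the market clears where 36058 - 6P = 6P - 7142, i.e. P* = 3600 and Q* = 14458.
Since 2869 < 3600, the ceiling is binding.
At P = 2869: Qd = 36058 - 6·2869 = 18844 and Qs = 6·2869 - 7142 = 10072.
Quantity traded falls to 10072. At Q = 10072 the demand price is (36058 - 10072)/6 = 4331 and the supply price is (7142 + 10072)/6 = 2869.
Deadweight loss = ½ · (4331 - 2869) · (14458 - 10072) = ½ · 1462 · 4386 = 3206166.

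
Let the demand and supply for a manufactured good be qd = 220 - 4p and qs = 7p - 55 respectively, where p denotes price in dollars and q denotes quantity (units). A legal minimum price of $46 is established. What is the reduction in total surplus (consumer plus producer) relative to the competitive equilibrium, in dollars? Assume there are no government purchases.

1386

Without the control the market clears where 220 - 4p = 7p - 55, i.e. p* = 25 and q* = 120.
Because the floor (46) lies above the market-clearing price, it is binding.
At p = 46: qd = 220 - 4·46 = 36 and qs = 7·46 - 55 = 267.
Quantity traded falls to 36. At q = 36 the demand price is (220 - 36)/4 = 46 and the supply price is (55 + 36)/7 = 13.
Deadweight loss = ½ · (46 - 13) · (120 - 36) = ½ · 33 · 84 = 1386.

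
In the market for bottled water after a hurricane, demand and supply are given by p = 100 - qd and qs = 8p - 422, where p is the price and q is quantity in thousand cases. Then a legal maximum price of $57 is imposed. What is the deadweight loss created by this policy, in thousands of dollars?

Rearranging demand gives qd = 100 - p. In a free market, 100 - p = 8p - 422 gives the equilibrium p* = 58, q* = 42.
Since 57 < 58, the ceiling is binding.
At p = 57: qd = 100 - 57 = 43 and qs = 8·57 - 422 = 34.
Quantity traded falls to 34. At q = 34 the demand price is 100 - 34 = 66 and the supply price is (422 + 34)/8 = 57.
Deadweight loss = ½ · (66 - 57) · (42 - 34) = ½ · 9 · 8 = 36.

36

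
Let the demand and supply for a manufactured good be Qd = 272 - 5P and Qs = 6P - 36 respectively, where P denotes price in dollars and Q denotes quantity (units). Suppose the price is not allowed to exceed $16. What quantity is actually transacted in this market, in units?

60

In a free market, 272 - 5P = 6P - 36 gives the equilibrium P* = 28, Q* = 132.
Since 16 < 28, the ceiling is binding.
At P = 16: Qd = 272 - 5·16 = 192 and Qs = 6·16 - 36 = 60.
The quantity actually transacted is the short side, supply: 60.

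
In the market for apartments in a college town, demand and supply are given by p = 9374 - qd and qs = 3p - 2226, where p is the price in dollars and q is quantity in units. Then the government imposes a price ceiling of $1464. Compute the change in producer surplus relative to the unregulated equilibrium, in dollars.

Rearranging demand gives qd = 9374 - p. In a free market, 9374 - p = 3p - 2226 gives the equilibrium p* = 2900, q* = 6474.
Because the ceiling (1464) lies below the market-clearing price, it is binding.
At p = 1464: qd = 9374 - 1464 = 7910 and qs = 3·1464 - 2226 = 2166.
Producer surplus without the control is ½ · (2900 - 742) · 6474 = 6985446.
With the ceiling, producers sell 2166 units at 1464, so PS = ½ · (1464 - 742) · 2166 = 781926.
Change in producer surplus = 781926 - 6985446 = -6203520.

-6203520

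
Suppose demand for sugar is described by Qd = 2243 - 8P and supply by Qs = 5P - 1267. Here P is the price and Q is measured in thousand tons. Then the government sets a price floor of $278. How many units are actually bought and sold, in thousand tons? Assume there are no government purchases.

Equilibrium: 2243 - 8P = 5P - 1267, so 3510 = 13P and P* = 270, Q* = 83.
Since 278 > 270, the floor is binding.
At P = 278: Qd = 2243 - 8·278 = 19 and Qs = 5·278 - 1267 = 123.
The quantity actually transacted is the short side, demand: 19.

19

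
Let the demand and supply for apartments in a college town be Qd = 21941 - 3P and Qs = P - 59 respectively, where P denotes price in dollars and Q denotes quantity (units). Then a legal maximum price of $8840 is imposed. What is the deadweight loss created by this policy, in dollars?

Setting quantity demanded equal to quantity supplied, 21941 - 3P = P - 59, gives P* = 5500 and Q* = 5441.
Since 8840 is above P* = 5500, the ceiling does not bind and the free-market outcome prevails.
Since the control does not bind, no trades are prevented and deadweight loss is zero.

0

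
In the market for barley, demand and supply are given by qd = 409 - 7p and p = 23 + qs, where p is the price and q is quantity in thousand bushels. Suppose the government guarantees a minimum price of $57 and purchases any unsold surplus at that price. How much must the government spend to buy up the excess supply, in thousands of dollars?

Rearranging supply gives qs = p - 23. Setting quantity demanded equal to quantity supplied, 409 - 7p = p - 23, gives p* = 54 and q* = 31.
The floor of 57 is above the equilibrium price 54, so it binds.
At p = 57: qd = 409 - 7·57 = 10 and qs = 57 - 23 = 34.
Surplus = qs - qd = 24.
Government expenditure = surplus × support price = 24 × 57 = 1368.

1368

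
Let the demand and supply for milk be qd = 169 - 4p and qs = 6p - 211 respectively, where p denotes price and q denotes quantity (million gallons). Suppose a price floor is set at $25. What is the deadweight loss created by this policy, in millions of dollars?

0

Equilibrium: 169 - 4p = 6p - 211, so 380 = 10p and p* = 38, q* = 17.
The floor of 25 is below the equilibrium price 38, so it is not binding; the market clears at p* = 38, q* = 17.
Since the control does not bind, no trades are prevented and deadweight loss is zero.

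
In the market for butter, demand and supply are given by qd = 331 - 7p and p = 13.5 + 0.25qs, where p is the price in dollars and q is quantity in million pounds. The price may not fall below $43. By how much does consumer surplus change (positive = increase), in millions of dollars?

-464

Rearranging supply gives qs = 4p - 54. Setting quantity demanded equal to quantity supplied, 331 - 7p = 4p - 54, gives p* = 35 and q* = 86.
Since 43 > 35, the floor is binding.
At p = 43: qd = 331 - 7·43 = 30 and qs = 4·43 - 54 = 118.
Consumer surplus without the control is ½ · (331/7 - 35) · 86 = 3698/7.
With the floor, consumers buy 30 units at 43, so CS = ½ · (331/7 - 43) · 30 = 450/7.
Change in consumer surplus = 450/7 - 3698/7 = -464.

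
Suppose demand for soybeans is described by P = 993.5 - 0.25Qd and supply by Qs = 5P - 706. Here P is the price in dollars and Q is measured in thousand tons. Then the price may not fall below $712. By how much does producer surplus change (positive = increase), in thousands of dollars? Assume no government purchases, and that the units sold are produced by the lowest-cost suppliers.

Rearranging demand gives Qd = 3974 - 4P. In a free market, 3974 - 4P = 5P - 706 gives the equilibrium P* = 520, Q* = 1894.
The floor of 712 is above the equilibrium price 520, so it binds.
At P = 712: Qd = 3974 - 4·712 = 1126 and Qs = 5·712 - 706 = 2854.
Producer surplus without the control is ½ · (520 - 141.2) · 1894 = 358723.6.
With the floor, 1126 units are sold at 712. The supply price at Q = 1126 is 366.4, so PS = ½ · [(712 - 141.2) + (712 - 366.4)] · 1126 = 515933.2.
Change in producer surplus = 515933.2 - 358723.6 = 157209.6.

157209.6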